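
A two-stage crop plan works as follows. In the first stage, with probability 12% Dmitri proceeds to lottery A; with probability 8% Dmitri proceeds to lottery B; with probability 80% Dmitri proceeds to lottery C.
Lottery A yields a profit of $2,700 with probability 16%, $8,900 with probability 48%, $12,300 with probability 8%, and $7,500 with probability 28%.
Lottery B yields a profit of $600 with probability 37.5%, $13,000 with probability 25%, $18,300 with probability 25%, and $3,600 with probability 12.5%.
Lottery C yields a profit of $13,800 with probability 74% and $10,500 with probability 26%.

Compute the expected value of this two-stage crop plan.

$11,968.16

EV(A) = 0.16 × 2700 + 0.48 × 8900 + 0.08 × 12300 + 0.28 × 7500 = 432 + 4272 + 984 + 2100 = 7788
EV(B) = 0.375 × 600 + 0.25 × 13000 + 0.25 × 18300 + 0.125 × 3600 = 225 + 3250 + 4575 + 450 = 8500
EV(C) = 0.74 × 13800 + 0.26 × 10500 = 10212 + 2730 = 12942
Overall = 0.12 × 7788 + 0.08 × 8500 + 0.8 × 12942 = 934.56 + 680 + 10353.6 = 11968.16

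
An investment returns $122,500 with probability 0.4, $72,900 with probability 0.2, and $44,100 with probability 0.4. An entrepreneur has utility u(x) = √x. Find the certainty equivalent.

E[u] = 0.4·√122500 + 0.2·√72900 + 0.4·√44100 = 0.4·350 + 0.2·270 + 0.4·210 = 278
CE = (278)² = 77284

$77,284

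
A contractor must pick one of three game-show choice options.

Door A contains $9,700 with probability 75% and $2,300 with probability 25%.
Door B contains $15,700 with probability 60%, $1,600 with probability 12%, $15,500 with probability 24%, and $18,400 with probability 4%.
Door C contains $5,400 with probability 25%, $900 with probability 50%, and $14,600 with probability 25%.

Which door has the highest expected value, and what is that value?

Door B ($14,068)

Door A = 0.75 × 9700 + 0.25 × 2300 = 7275 + 575 = 7850
Door B = 0.6 × 15700 + 0.12 × 1600 + 0.24 × 15500 + 0.04 × 18400 = 9420 + 192 + 3720 + 736 = 14068
Door C = 0.25 × 5400 + 0.5 × 900 + 0.25 × 14600 = 1350 + 450 + 3650 = 5450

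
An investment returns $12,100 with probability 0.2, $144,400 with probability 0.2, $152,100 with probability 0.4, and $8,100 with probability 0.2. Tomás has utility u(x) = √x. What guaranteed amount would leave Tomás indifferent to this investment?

$73,984

E[u] = 0.2·√12100 + 0.2·√144400 + 0.4·√152100 + 0.2·√8100 = 0.2·110 + 0.2·380 + 0.4·390 + 0.2·90 = 272
CE = (272)² = 73984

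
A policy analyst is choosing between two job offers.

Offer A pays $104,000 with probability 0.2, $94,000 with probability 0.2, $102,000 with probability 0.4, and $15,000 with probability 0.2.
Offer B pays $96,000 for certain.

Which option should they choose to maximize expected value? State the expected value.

Offer A = 0.2 × 104000 + 0.2 × 94000 + 0.4 × 102000 + 0.2 × 15000 = 20800 + 18800 + 40800 + 3000 = 83400
Offer B: 96000 (certain)

Offer B ($96,000)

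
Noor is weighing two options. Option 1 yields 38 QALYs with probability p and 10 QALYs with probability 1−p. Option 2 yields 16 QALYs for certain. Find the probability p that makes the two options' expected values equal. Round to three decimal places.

p = 0.214

p·38 + (1−p)·10 = 16
28p + 10 = 16
p = (16 − 10) / 28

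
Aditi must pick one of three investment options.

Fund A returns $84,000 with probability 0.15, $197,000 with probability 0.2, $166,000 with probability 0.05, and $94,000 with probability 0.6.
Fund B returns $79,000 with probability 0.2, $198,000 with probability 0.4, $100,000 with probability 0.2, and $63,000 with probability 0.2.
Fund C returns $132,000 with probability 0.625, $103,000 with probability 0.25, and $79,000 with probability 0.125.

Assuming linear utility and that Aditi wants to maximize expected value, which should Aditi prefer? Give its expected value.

Fund B ($127,600)

Fund A = 0.15 × 84000 + 0.2 × 197000 + 0.05 × 166000 + 0.6 × 94000 = 12600 + 39400 + 8300 + 56400 = 116700
Fund B = 0.2 × 79000 + 0.4 × 198000 + 0.2 × 100000 + 0.2 × 63000 = 15800 + 79200 + 20000 + 12600 = 127600
Fund C = 0.625 × 132000 + 0.25 × 103000 + 0.125 × 79000 = 82500 + 25750 + 9875 = 118125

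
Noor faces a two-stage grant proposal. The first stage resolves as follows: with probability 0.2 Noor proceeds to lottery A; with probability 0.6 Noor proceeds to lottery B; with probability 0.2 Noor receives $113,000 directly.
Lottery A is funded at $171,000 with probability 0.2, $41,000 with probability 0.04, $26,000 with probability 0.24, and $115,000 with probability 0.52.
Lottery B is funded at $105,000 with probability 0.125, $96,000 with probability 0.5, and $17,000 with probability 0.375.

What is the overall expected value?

$83,476

EV(A) = 0.2 × 171000 + 0.04 × 41000 + 0.24 × 26000 + 0.52 × 115000 = 34200 + 1640 + 6240 + 59800 = 101880
EV(B) = 0.125 × 105000 + 0.5 × 96000 + 0.375 × 17000 = 13125 + 48000 + 6375 = 67500
Branch C: 113000 (certain)
Overall = 0.2 × 101880 + 0.6 × 67500 + 0.2 × 113000 = 20376 + 40500 + 22600 = 83476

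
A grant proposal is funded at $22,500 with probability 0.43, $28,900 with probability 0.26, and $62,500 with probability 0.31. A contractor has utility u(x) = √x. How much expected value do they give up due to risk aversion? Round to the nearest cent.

E[u] = 0.43·√22500 + 0.26·√28900 + 0.31·√62500 = 0.43·150 + 0.26·170 + 0.31·250 = 186.2
CE = (186.2)² = 34670.44
Risk premium = EV − CE = 36564 − 34670.44 = 1893.56

$1,893.56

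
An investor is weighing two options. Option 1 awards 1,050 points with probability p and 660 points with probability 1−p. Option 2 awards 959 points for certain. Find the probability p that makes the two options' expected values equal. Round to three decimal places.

p·1050 + (1−p)·660 = 959
390p + 660 = 959
p = (959 − 660) / 390

p = 0.767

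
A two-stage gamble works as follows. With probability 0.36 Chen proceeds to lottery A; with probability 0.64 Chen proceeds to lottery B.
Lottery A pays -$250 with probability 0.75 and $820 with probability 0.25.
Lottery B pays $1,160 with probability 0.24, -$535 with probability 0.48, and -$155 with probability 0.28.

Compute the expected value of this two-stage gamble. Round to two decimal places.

EV(A) = 0.75 × (-250) + 0.25 × 820 = -187.5 + 205 = 17.5
EV(B) = 0.24 × 1160 + 0.48 × (-535) + 0.28 × (-155) = 278.4 − 256.8 − 43.4 = -21.8
Overall = 0.36 × 17.5 + 0.64 × (-21.8) = 6.3 − 13.952 = -7.652

-$7.65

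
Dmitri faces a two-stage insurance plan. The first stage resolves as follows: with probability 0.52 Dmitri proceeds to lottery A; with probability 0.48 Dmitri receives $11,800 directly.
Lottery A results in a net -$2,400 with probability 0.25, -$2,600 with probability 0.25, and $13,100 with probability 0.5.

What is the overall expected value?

$8,420

EV(A) = 0.25 × (-2400) + 0.25 × (-2600) + 0.5 × 13100 = -600 − 650 + 6550 = 5300
Branch B: 11800 (certain)
Overall = 0.52 × 5300 + 0.48 × 11800 = 2756 + 5664 = 8420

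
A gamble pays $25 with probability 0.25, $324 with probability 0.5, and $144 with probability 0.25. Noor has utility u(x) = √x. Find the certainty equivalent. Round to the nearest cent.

$175.56

E[u] = 0.25·√25 + 0.5·√324 + 0.25·√144 = 0.25·5 + 0.5·18 + 0.25·12 = 13.25
CE = (13.25)² = 175.5625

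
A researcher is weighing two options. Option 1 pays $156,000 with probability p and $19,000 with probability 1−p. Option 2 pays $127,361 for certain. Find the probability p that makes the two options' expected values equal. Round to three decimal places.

p = 0.791

p·156000 + (1−p)·19000 = 127361
137000p + 19000 = 127361
p = (127361 − 19000) / 137000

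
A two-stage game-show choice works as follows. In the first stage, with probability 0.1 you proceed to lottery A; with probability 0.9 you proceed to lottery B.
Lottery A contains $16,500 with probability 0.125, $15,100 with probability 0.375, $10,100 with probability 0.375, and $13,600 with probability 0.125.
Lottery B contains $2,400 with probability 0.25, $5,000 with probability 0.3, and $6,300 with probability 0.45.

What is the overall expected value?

$5,762.75

EV(A) = 0.125 × 16500 + 0.375 × 15100 + 0.375 × 10100 + 0.125 × 13600 = 2062.5 + 5662.5 + 3787.5 + 1700 = 13212.5
EV(B) = 0.25 × 2400 + 0.3 × 5000 + 0.45 × 6300 = 600 + 1500 + 2835 = 4935
Overall = 0.1 × 13212.5 + 0.9 × 4935 = 1321.25 + 4441.5 = 5762.75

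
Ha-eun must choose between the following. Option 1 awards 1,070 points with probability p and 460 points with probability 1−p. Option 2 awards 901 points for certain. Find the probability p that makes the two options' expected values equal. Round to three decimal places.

p = 0.723

p·1070 + (1−p)·460 = 901
610p + 460 = 901
p = (901 − 460) / 610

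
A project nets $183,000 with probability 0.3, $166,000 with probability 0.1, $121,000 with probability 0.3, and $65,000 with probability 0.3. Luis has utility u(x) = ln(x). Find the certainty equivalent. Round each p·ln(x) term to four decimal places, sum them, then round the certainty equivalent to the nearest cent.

E[u] = 0.3·ln(183000) + 0.1·ln(166000) + 0.3·ln(121000) + 0.3·ln(65000) = 3.6352 + 1.2020 + 3.5111 + 3.3246 = 11.6729
CE = e^11.6729 ≈ 117348.10

$117,348.10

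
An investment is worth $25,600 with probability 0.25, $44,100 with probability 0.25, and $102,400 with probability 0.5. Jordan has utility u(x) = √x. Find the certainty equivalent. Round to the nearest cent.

$63,756.25

E[u] = 0.25·√25600 + 0.25·√44100 + 0.5·√102400 = 0.25·160 + 0.25·210 + 0.5·320 = 252.5
CE = (252.5)² = 63756.25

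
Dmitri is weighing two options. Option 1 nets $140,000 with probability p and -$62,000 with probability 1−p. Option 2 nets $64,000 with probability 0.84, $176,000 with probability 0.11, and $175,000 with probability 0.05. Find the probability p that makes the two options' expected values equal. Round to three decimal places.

p = 0.712

EV(Option 2) = 0.84 × 64000 + 0.11 × 176000 + 0.05 × 175000 = 53760 + 19360 + 8750 = 81870
p·140000 + (1−p)·(-62000) = 81870
202000p − 62000 = 81870
p = (81870 + 62000) / 202000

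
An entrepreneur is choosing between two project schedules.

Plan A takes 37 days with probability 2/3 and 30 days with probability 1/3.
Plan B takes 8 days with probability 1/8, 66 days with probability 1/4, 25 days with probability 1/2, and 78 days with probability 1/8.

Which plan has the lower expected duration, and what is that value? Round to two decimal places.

Plan A = 2/3 × 37 + 1/3 × 30 = 24.6667 + 10 = 34.6667
Plan B = 1/8 × 8 + 1/4 × 66 + 1/2 × 25 + 1/8 × 78 = 1 + 16.5 + 12.5 + 9.75 = 39.75

Plan A (34.67 days)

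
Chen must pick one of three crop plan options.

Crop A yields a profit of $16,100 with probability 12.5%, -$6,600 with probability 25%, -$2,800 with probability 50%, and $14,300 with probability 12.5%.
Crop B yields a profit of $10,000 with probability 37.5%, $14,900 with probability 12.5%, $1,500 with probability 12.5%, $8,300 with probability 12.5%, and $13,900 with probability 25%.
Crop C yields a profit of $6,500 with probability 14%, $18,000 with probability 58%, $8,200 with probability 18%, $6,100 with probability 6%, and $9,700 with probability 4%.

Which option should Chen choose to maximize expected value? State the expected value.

Crop C ($13,580)

Crop A = 0.125 × 16100 + 0.25 × (-6600) + 0.5 × (-2800) + 0.125 × 14300 = 2012.5 − 1650 − 1400 + 1787.5 = 750
Crop B = 0.375 × 10000 + 0.125 × 14900 + 0.125 × 1500 + 0.125 × 8300 + 0.25 × 13900 = 3750 + 1862.5 + 187.5 + 1037.5 + 3475 = 10312.5
Crop C = 0.14 × 6500 + 0.58 × 18000 + 0.18 × 8200 + 0.06 × 6100 + 0.04 × 9700 = 910 + 10440 + 1476 + 366 + 388 = 13580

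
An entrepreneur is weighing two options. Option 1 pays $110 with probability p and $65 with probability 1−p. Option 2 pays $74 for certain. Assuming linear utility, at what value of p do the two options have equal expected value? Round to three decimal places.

p·110 + (1−p)·65 = 74
45p + 65 = 74
p = (74 − 65) / 45

p = 0.200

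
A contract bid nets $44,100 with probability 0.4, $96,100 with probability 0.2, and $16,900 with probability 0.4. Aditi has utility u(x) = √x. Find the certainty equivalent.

$39,204

E[u] = 0.4·√44100 + 0.2·√96100 + 0.4·√16900 = 0.4·210 + 0.2·310 + 0.4·130 = 198
CE = (198)² = 39204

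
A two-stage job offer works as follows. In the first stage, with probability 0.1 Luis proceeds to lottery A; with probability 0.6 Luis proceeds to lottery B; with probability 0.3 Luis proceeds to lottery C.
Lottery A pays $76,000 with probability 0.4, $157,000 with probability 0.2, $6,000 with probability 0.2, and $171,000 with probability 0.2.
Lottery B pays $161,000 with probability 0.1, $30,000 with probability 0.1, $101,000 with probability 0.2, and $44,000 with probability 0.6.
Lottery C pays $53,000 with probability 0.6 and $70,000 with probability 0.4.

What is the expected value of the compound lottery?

EV(A) = 0.4 × 76000 + 0.2 × 157000 + 0.2 × 6000 + 0.2 × 171000 = 30400 + 31400 + 1200 + 34200 = 97200
EV(B) = 0.1 × 161000 + 0.1 × 30000 + 0.2 × 101000 + 0.6 × 44000 = 16100 + 3000 + 20200 + 26400 = 65700
EV(C) = 0.6 × 53000 + 0.4 × 70000 = 31800 + 28000 = 59800
Overall = 0.1 × 97200 + 0.6 × 65700 + 0.3 × 59800 = 9720 + 39420 + 17940 = 67080

$67,080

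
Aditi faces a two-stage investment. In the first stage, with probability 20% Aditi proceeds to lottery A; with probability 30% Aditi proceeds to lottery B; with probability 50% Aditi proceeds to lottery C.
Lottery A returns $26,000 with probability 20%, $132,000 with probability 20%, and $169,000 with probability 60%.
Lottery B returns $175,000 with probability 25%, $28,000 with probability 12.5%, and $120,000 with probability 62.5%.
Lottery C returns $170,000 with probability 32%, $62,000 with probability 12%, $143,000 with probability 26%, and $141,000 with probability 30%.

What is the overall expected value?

EV(A) = 0.2 × 26000 + 0.2 × 132000 + 0.6 × 169000 = 5200 + 26400 + 101400 = 133000
EV(B) = 0.25 × 175000 + 0.125 × 28000 + 0.625 × 120000 = 43750 + 3500 + 75000 = 122250
EV(C) = 0.32 × 170000 + 0.12 × 62000 + 0.26 × 143000 + 0.3 × 141000 = 54400 + 7440 + 37180 + 42300 = 141320
Overall = 0.2 × 133000 + 0.3 × 122250 + 0.5 × 141320 = 26600 + 36675 + 70660 = 133935

$133,935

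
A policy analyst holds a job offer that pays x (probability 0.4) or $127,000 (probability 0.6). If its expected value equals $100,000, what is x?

0.4·x + 0.6·127000 = 100000
0.4·x = 100000 − 76200 = 23800
x = 23800 / 0.4 = 59500

x = $59,500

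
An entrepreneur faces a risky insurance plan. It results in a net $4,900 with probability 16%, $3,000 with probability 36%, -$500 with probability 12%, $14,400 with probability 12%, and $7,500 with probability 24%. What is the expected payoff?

EV = 0.16 × 4900 + 0.36 × 3000 + 0.12 × (-500) + 0.12 × 14400 + 0.24 × 7500 = 784 + 1080 − 60 + 1728 + 1800 = 5332

$5,332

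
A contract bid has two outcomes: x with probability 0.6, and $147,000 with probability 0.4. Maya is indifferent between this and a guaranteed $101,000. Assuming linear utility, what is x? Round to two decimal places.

x = $70,333.33

0.6·x + 0.4·147000 = 101000
0.6·x = 101000 − 58800 = 42200
x = 42200 / 0.6 = 70333.3333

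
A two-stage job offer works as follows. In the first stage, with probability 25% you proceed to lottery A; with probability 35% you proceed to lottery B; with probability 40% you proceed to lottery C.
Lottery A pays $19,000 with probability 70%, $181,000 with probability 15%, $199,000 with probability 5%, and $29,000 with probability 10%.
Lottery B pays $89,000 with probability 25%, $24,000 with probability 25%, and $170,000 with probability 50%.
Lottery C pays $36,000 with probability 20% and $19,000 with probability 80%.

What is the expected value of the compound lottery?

$61,922.50

EV(A) = 0.7 × 19000 + 0.15 × 181000 + 0.05 × 199000 + 0.1 × 29000 = 13300 + 27150 + 9950 + 2900 = 53300
EV(B) = 0.25 × 89000 + 0.25 × 24000 + 0.5 × 170000 = 22250 + 6000 + 85000 = 113250
EV(C) = 0.2 × 36000 + 0.8 × 19000 = 7200 + 15200 = 22400
Overall = 0.25 × 53300 + 0.35 × 113250 + 0.4 × 22400 = 13325 + 39637.5 + 8960 = 61922.5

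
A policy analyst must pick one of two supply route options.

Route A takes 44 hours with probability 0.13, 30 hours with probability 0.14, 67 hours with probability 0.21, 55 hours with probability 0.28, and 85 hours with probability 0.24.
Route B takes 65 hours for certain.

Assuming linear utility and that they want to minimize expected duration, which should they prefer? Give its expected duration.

Route A = 0.13 × 44 + 0.14 × 30 + 0.21 × 67 + 0.28 × 55 + 0.24 × 85 = 5.72 + 4.2 + 14.07 + 15.4 + 20.4 = 59.79
Route B: 65 (certain)

Route A (59.79 hours)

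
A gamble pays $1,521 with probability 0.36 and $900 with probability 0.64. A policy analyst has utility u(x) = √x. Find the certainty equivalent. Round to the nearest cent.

$1,104.90

E[u] = 0.36·√1521 + 0.64·√900 = 0.36·39 + 0.64·30 = 33.24
CE = (33.24)² = 1104.8976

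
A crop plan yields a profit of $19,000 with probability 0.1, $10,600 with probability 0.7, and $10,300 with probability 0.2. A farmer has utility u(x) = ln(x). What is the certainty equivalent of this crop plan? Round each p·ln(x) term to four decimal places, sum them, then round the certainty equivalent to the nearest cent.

E[u] = 0.1·ln(19000) + 0.7·ln(10600) + 0.2·ln(10300) = 0.9852 + 6.4880 + 1.8480 = 9.3212
CE = e^9.3212 ≈ 11172.38

$11,172.38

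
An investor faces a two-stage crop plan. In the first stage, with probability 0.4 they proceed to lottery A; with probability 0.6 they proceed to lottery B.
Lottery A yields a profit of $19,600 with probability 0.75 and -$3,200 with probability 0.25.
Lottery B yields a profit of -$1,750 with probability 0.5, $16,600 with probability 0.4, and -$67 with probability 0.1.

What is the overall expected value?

$9,014.98

EV(A) = 0.75 × 19600 + 0.25 × (-3200) = 14700 − 800 = 13900
EV(B) = 0.5 × (-1750) + 0.4 × 16600 + 0.1 × (-67) = -875 + 6640 − 6.7 = 5758.3
Overall = 0.4 × 13900 + 0.6 × 5758.3 = 5560 + 3454.98 = 9014.98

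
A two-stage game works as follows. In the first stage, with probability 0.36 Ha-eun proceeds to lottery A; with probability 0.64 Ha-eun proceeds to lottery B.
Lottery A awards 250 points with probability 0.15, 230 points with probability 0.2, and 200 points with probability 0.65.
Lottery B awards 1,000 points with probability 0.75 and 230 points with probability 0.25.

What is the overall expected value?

EV(A) = 0.15 × 250 + 0.2 × 230 + 0.65 × 200 = 37.5 + 46 + 130 = 213.5
EV(B) = 0.75 × 1000 + 0.25 × 230 = 750 + 57.5 = 807.5
Overall = 0.36 × 213.5 + 0.64 × 807.5 = 76.86 + 516.8 = 593.66

593.66 points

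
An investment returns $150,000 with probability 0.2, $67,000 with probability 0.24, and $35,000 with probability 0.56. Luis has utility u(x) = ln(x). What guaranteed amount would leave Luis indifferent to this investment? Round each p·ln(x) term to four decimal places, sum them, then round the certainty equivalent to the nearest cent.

$54,720.85

E[u] = 0.2·ln(150000) + 0.24·ln(67000) + 0.56·ln(35000) = 2.3837 + 2.6670 + 5.8593 = 10.9100
CE = e^10.9100 ≈ 54720.85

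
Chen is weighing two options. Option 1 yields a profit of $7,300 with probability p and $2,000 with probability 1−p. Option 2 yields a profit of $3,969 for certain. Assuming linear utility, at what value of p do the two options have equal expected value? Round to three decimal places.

p = 0.372

p·7300 + (1−p)·2000 = 3969
5300p + 2000 = 3969
p = (3969 − 2000) / 5300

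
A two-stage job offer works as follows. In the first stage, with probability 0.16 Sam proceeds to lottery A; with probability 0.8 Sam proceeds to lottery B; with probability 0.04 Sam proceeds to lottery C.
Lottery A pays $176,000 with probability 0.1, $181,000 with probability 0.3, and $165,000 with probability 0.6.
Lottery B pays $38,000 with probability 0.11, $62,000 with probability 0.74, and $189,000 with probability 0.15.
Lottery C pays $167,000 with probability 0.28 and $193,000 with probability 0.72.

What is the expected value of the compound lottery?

$97,500.80

EV(A) = 0.1 × 176000 + 0.3 × 181000 + 0.6 × 165000 = 17600 + 54300 + 99000 = 170900
EV(B) = 0.11 × 38000 + 0.74 × 62000 + 0.15 × 189000 = 4180 + 45880 + 28350 = 78410
EV(C) = 0.28 × 167000 + 0.72 × 193000 = 46760 + 138960 = 185720
Overall = 0.16 × 170900 + 0.8 × 78410 + 0.04 × 185720 = 27344 + 62728 + 7428.8 = 97500.8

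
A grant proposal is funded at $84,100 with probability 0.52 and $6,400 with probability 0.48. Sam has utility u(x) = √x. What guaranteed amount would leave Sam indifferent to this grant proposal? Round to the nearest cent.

E[u] = 0.52·√84100 + 0.48·√6400 = 0.52·290 + 0.48·80 = 189.2
CE = (189.2)² = 35796.64

$35,796.64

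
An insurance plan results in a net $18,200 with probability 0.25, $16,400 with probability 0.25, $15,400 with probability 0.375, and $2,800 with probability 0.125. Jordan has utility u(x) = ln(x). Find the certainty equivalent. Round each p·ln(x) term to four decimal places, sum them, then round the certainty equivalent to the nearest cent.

$13,181.90

E[u] = 0.25·ln(18200) + 0.25·ln(16400) + 0.375·ln(15400) + 0.125·ln(2800) = 2.4523 + 2.4263 + 3.6158 + 0.9922 = 9.4866
CE = e^9.4866 ≈ 13181.90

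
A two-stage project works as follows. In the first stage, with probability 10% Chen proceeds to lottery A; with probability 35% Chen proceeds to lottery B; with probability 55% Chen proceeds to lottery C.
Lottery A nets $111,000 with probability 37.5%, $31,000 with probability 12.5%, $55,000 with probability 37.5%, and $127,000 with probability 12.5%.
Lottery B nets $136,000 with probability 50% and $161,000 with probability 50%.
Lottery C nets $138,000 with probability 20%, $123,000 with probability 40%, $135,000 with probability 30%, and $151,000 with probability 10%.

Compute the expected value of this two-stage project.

EV(A) = 0.375 × 111000 + 0.125 × 31000 + 0.375 × 55000 + 0.125 × 127000 = 41625 + 3875 + 20625 + 15875 = 82000
EV(B) = 0.5 × 136000 + 0.5 × 161000 = 68000 + 80500 = 148500
EV(C) = 0.2 × 138000 + 0.4 × 123000 + 0.3 × 135000 + 0.1 × 151000 = 27600 + 49200 + 40500 + 15100 = 132400
Overall = 0.1 × 82000 + 0.35 × 148500 + 0.55 × 132400 = 8200 + 51975 + 72820 = 132995

$132,995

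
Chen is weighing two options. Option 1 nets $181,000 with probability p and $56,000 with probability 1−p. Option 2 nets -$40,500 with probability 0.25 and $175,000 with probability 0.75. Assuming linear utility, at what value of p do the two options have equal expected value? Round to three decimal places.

EV(Option 2) = 0.25 × (-40500) + 0.75 × 175000 = -10125 + 131250 = 121125
p·181000 + (1−p)·56000 = 121125
125000p + 56000 = 121125
p = (121125 − 56000) / 125000

p = 0.521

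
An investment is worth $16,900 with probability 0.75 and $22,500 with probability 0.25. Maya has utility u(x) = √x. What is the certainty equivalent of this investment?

$18,225

E[u] = 0.75·√16900 + 0.25·√22500 = 0.75·130 + 0.25·150 = 135
CE = (135)² = 18225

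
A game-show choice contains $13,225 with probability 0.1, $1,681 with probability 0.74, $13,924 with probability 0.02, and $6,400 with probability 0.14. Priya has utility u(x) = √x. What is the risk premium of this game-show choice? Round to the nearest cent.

E[u] = 0.1·√13225 + 0.74·√1681 + 0.02·√13924 + 0.14·√6400 = 0.1·115 + 0.74·41 + 0.02·118 + 0.14·80 = 55.4
CE = (55.4)² = 3069.16
Risk premium = EV − CE = 3740.92 − 3069.16 = 671.76

$671.76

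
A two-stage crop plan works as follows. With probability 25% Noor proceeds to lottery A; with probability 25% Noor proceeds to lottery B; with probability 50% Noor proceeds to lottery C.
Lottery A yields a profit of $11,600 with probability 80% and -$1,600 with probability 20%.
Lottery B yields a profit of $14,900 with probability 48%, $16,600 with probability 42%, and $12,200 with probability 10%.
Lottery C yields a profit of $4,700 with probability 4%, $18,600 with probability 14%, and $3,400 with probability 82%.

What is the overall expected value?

$8,866

EV(A) = 0.8 × 11600 + 0.2 × (-1600) = 9280 − 320 = 8960
EV(B) = 0.48 × 14900 + 0.42 × 16600 + 0.1 × 12200 = 7152 + 6972 + 1220 = 15344
EV(C) = 0.04 × 4700 + 0.14 × 18600 + 0.82 × 3400 = 188 + 2604 + 2788 = 5580
Overall = 0.25 × 8960 + 0.25 × 15344 + 0.5 × 5580 = 2240 + 3836 + 2790 = 8866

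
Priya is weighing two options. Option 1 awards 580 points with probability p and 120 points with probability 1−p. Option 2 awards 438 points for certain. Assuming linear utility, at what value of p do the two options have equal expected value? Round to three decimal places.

p·580 + (1−p)·120 = 438
460p + 120 = 438
p = (438 − 120) / 460

p = 0.691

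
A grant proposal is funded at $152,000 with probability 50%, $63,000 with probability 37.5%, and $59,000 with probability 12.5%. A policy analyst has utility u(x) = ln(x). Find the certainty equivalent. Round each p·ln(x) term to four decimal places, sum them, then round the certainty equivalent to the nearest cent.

$97,061.49

E[u] = 0.5·ln(152000) + 0.375·ln(63000) + 0.125·ln(59000) = 5.9658 + 4.1441 + 1.3732 = 11.4831
CE = e^11.4831 ≈ 97061.49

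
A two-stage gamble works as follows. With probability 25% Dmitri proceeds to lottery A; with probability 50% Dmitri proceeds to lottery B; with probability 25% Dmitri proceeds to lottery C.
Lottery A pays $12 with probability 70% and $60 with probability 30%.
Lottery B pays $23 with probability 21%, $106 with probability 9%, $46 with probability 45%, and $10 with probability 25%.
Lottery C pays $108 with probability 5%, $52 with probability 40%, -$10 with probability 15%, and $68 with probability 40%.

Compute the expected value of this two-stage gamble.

EV(A) = 0.7 × 12 + 0.3 × 60 = 8.4 + 18 = 26.4
EV(B) = 0.21 × 23 + 0.09 × 106 + 0.45 × 46 + 0.25 × 10 = 4.83 + 9.54 + 20.7 + 2.5 = 37.57
EV(C) = 0.05 × 108 + 0.4 × 52 + 0.15 × (-10) + 0.4 × 68 = 5.4 + 20.8 − 1.5 + 27.2 = 51.9
Overall = 0.25 × 26.4 + 0.5 × 37.57 + 0.25 × 51.9 = 6.6 + 18.785 + 12.975 = 38.36

$38.36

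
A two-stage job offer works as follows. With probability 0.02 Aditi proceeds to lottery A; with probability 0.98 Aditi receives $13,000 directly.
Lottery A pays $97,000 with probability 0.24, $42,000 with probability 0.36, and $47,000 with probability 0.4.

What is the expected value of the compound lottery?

$13,884

EV(A) = 0.24 × 97000 + 0.36 × 42000 + 0.4 × 47000 = 23280 + 15120 + 18800 = 57200
Branch B: 13000 (certain)
Overall = 0.02 × 57200 + 0.98 × 13000 = 1144 + 12740 = 13884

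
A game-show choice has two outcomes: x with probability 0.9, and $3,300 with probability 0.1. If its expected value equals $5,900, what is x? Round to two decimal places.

x = $6,188.89

0.9·x + 0.1·3300 = 5900
0.9·x = 5900 − 330 = 5570
x = 5570 / 0.9 = 6188.8889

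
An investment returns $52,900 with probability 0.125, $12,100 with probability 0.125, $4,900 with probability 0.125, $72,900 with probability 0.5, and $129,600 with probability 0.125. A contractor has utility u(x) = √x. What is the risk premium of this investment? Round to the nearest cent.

E[u] = 0.125·√52900 + 0.125·√12100 + 0.125·√4900 + 0.5·√72900 + 0.125·√129600 = 0.125·230 + 0.125·110 + 0.125·70 + 0.5·270 + 0.125·360 = 231.25
CE = (231.25)² = 53476.5625
Risk premium = EV − CE = 61387.5 − 53476.5625 = 7910.9375

$7,910.94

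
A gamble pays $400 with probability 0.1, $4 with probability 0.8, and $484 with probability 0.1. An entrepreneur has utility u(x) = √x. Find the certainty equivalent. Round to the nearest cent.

$33.64

E[u] = 0.1·√400 + 0.8·√4 + 0.1·√484 = 0.1·20 + 0.8·2 + 0.1·22 = 5.8
CE = (5.8)² = 33.64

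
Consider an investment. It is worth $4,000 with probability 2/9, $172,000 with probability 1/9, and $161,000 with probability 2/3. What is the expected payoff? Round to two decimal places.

EV = 2/9 × 4000 + 1/9 × 172000 + 2/3 × 161000 = 888.8889 + 19111.1111 + 107333.3333 = 127333.3333

$127,333.33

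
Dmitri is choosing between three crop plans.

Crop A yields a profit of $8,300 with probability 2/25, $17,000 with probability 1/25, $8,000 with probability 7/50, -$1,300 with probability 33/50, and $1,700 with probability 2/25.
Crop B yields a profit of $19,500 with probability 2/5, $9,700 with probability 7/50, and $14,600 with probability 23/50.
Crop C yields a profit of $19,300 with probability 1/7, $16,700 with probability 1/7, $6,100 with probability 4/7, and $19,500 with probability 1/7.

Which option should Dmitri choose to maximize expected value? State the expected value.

Crop A = 2/25 × 8300 + 1/25 × 17000 + 7/50 × 8000 + 33/50 × (-1300) + 2/25 × 1700 = 664 + 680 + 1120 − 858 + 136 = 1742
Crop B = 2/5 × 19500 + 7/50 × 9700 + 23/50 × 14600 = 7800 + 1358 + 6716 = 15874
Crop C = 1/7 × 19300 + 1/7 × 16700 + 4/7 × 6100 + 1/7 × 19500 = 2757.1429 + 2385.7143 + 3485.7143 + 2785.7143 = 11414.2857

Crop B ($15,874)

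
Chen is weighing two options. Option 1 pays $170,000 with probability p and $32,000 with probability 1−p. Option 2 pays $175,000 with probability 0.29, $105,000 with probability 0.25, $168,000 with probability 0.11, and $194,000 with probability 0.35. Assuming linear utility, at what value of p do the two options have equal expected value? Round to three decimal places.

p = 0.952

EV(Option 2) = 0.29 × 175000 + 0.25 × 105000 + 0.11 × 168000 + 0.35 × 194000 = 50750 + 26250 + 18480 + 67900 = 163380
p·170000 + (1−p)·32000 = 163380
138000p + 32000 = 163380
p = (163380 − 32000) / 138000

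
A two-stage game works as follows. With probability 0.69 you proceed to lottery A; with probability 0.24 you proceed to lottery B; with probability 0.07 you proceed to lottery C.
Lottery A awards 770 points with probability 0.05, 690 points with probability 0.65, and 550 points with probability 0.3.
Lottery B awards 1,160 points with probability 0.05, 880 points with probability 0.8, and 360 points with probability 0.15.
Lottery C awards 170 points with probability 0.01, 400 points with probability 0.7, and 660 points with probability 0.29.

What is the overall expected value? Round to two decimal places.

EV(A) = 0.05 × 770 + 0.65 × 690 + 0.3 × 550 = 38.5 + 448.5 + 165 = 652
EV(B) = 0.05 × 1160 + 0.8 × 880 + 0.15 × 360 = 58 + 704 + 54 = 816
EV(C) = 0.01 × 170 + 0.7 × 400 + 0.29 × 660 = 1.7 + 280 + 191.4 = 473.1
Overall = 0.69 × 652 + 0.24 × 816 + 0.07 × 473.1 = 449.88 + 195.84 + 33.117 = 678.837

678.84 points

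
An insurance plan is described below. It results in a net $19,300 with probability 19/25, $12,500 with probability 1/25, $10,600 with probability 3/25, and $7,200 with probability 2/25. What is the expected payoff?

EV = 19/25 × 19300 + 1/25 × 12500 + 3/25 × 10600 + 2/25 × 7200 = 14668 + 500 + 1272 + 576 = 17016

$17,016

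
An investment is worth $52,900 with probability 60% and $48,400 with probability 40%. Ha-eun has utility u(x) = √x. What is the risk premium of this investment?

E[u] = 0.6·√52900 + 0.4·√48400 = 0.6·230 + 0.4·220 = 226
CE = (226)² = 51076
Risk premium = EV − CE = 51100 − 51076 = 24

$24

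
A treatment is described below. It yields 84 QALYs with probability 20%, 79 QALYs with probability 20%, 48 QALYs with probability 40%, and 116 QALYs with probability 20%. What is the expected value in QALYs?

EV = 0.2 × 84 + 0.2 × 79 + 0.4 × 48 + 0.2 × 116 = 16.8 + 15.8 + 19.2 + 23.2 = 75

75 QALYs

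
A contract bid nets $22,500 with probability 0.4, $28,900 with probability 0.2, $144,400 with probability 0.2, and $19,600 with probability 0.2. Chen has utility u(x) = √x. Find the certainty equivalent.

$39,204

E[u] = 0.4·√22500 + 0.2·√28900 + 0.2·√144400 + 0.2·√19600 = 0.4·150 + 0.2·170 + 0.2·380 + 0.2·140 = 198
CE = (198)² = 39204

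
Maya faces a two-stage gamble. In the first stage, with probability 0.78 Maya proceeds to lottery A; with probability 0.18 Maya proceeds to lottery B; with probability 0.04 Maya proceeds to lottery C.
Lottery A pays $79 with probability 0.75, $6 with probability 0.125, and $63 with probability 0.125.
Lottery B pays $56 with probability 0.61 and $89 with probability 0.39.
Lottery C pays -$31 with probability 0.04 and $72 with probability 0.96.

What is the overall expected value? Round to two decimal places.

$68.05

EV(A) = 0.75 × 79 + 0.125 × 6 + 0.125 × 63 = 59.25 + 0.75 + 7.875 = 67.875
EV(B) = 0.61 × 56 + 0.39 × 89 = 34.16 + 34.71 = 68.87
EV(C) = 0.04 × (-31) + 0.96 × 72 = -1.24 + 69.12 = 67.88
Overall = 0.78 × 67.875 + 0.18 × 68.87 + 0.04 × 67.88 = 52.9425 + 12.3966 + 2.7152 = 68.0543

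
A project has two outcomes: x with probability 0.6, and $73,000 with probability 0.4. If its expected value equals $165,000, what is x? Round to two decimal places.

x = $226,333.33

0.6·x + 0.4·73000 = 165000
0.6·x = 165000 − 29200 = 135800
x = 135800 / 0.6 = 226333.3333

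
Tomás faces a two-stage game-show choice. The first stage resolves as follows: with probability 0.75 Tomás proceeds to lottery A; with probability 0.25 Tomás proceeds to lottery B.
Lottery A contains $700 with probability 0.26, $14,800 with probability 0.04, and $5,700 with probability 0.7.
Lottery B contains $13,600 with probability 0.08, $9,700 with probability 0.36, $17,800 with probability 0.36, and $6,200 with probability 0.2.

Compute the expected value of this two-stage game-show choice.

EV(A) = 0.26 × 700 + 0.04 × 14800 + 0.7 × 5700 = 182 + 592 + 3990 = 4764
EV(B) = 0.08 × 13600 + 0.36 × 9700 + 0.36 × 17800 + 0.2 × 6200 = 1088 + 3492 + 6408 + 1240 = 12228
Overall = 0.75 × 4764 + 0.25 × 12228 = 3573 + 3057 = 6630

$6,630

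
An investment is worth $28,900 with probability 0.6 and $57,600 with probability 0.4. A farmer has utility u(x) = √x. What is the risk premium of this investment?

E[u] = 0.6·√28900 + 0.4·√57600 = 0.6·170 + 0.4·240 = 198
CE = (198)² = 39204
Risk premium = EV − CE = 40380 − 39204 = 1176

$1,176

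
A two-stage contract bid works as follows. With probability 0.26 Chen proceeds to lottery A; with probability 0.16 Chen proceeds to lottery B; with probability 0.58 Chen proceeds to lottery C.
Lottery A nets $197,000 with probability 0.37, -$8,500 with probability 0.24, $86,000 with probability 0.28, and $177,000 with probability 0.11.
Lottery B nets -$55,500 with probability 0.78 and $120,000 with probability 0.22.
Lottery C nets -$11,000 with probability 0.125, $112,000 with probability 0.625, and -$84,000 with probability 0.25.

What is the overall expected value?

EV(A) = 0.37 × 197000 + 0.24 × (-8500) + 0.28 × 86000 + 0.11 × 177000 = 72890 − 2040 + 24080 + 19470 = 114400
EV(B) = 0.78 × (-55500) + 0.22 × 120000 = -43290 + 26400 = -16890
EV(C) = 0.125 × (-11000) + 0.625 × 112000 + 0.25 × (-84000) = -1375 + 70000 − 21000 = 47625
Overall = 0.26 × 114400 + 0.16 × (-16890) + 0.58 × 47625 = 29744 − 2702.4 + 27622.5 = 54664.1

$54,664.10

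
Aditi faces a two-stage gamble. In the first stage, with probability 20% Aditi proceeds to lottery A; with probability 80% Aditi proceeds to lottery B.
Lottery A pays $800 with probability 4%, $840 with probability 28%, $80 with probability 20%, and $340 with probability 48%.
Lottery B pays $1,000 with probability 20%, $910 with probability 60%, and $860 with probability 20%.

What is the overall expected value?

EV(A) = 0.04 × 800 + 0.28 × 840 + 0.2 × 80 + 0.48 × 340 = 32 + 235.2 + 16 + 163.2 = 446.4
EV(B) = 0.2 × 1000 + 0.6 × 910 + 0.2 × 860 = 200 + 546 + 172 = 918
Overall = 0.2 × 446.4 + 0.8 × 918 = 89.28 + 734.4 = 823.68

$823.68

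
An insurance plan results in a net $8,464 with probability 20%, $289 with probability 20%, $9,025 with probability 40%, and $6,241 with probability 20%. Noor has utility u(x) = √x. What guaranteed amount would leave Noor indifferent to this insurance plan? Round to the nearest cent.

E[u] = 0.2·√8464 + 0.2·√289 + 0.4·√9025 + 0.2·√6241 = 0.2·92 + 0.2·17 + 0.4·95 + 0.2·79 = 75.6
CE = (75.6)² = 5715.36

$5,715.36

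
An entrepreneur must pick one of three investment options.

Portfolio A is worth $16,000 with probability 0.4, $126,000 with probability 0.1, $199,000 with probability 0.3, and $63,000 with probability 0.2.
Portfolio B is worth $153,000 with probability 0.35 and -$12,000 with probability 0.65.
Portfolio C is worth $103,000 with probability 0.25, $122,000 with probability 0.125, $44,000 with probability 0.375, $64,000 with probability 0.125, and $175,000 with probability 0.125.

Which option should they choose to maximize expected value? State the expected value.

Portfolio A ($91,300)

Portfolio A = 0.4 × 16000 + 0.1 × 126000 + 0.3 × 199000 + 0.2 × 63000 = 6400 + 12600 + 59700 + 12600 = 91300
Portfolio B = 0.35 × 153000 + 0.65 × (-12000) = 53550 − 7800 = 45750
Portfolio C = 0.25 × 103000 + 0.125 × 122000 + 0.375 × 44000 + 0.125 × 64000 + 0.125 × 175000 = 25750 + 15250 + 16500 + 8000 + 21875 = 87375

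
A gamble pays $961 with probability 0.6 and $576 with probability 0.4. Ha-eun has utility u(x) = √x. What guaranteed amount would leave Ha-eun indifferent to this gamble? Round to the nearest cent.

E[u] = 0.6·√961 + 0.4·√576 = 0.6·31 + 0.4·24 = 28.2
CE = (28.2)² = 795.24

$795.24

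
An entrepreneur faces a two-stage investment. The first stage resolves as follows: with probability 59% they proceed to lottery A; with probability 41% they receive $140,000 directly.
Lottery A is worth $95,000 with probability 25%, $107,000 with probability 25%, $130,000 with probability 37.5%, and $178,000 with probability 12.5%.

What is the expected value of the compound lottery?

EV(A) = 0.25 × 95000 + 0.25 × 107000 + 0.375 × 130000 + 0.125 × 178000 = 23750 + 26750 + 48750 + 22250 = 121500
Branch B: 140000 (certain)
Overall = 0.59 × 121500 + 0.41 × 140000 = 71685 + 57400 = 129085

$129,085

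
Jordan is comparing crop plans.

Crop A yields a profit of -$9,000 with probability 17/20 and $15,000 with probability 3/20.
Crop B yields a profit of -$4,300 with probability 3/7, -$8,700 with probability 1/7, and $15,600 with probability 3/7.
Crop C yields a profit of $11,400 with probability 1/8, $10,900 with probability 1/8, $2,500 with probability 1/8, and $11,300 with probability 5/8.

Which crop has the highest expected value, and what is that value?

Crop A = 17/20 × (-9000) + 3/20 × 15000 = -7650 + 2250 = -5400
Crop B = 3/7 × (-4300) + 1/7 × (-8700) + 3/7 × 15600 = -1842.8571 − 1242.8571 + 6685.7143 = 3600
Crop C = 1/8 × 11400 + 1/8 × 10900 + 1/8 × 2500 + 5/8 × 11300 = 1425 + 1362.5 + 312.5 + 7062.5 = 10162.5

Crop C ($10,162.50)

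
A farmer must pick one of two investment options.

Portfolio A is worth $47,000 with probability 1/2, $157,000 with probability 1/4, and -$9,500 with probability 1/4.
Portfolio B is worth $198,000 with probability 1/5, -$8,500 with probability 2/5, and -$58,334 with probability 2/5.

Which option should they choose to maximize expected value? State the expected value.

Portfolio A = 1/2 × 47000 + 1/4 × 157000 + 1/4 × (-9500) = 23500 + 39250 − 2375 = 60375
Portfolio B = 1/5 × 198000 + 2/5 × (-8500) + 2/5 × (-58334) = 39600 − 3400 − 23333.6 = 12866.4

Portfolio A ($60,375)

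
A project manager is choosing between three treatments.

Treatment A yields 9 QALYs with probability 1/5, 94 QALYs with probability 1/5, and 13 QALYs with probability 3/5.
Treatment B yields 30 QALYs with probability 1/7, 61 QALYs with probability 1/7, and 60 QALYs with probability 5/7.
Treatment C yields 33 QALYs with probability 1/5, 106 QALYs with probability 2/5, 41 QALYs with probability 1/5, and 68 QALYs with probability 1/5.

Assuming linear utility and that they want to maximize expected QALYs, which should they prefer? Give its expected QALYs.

Treatment C (70.8 QALYs)

Treatment A = 1/5 × 9 + 1/5 × 94 + 3/5 × 13 = 1.8 + 18.8 + 7.8 = 28.4
Treatment B = 1/7 × 30 + 1/7 × 61 + 5/7 × 60 = 4.2857 + 8.7143 + 42.8571 = 55.8571
Treatment C = 1/5 × 33 + 2/5 × 106 + 1/5 × 41 + 1/5 × 68 = 6.6 + 42.4 + 8.2 + 13.6 = 70.8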